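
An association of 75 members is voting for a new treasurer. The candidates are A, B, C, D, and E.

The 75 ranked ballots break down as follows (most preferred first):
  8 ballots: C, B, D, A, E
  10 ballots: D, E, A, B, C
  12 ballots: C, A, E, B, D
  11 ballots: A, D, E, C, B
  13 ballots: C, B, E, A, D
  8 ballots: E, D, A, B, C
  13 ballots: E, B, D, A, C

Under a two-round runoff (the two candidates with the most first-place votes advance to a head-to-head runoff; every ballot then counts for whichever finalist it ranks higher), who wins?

Round 1 first-place votes: A 11, B 0, C 33, D 10, E 21. C and E advance.
Runoff: C is ranked above E on 33 ballots, E above C on 42.

E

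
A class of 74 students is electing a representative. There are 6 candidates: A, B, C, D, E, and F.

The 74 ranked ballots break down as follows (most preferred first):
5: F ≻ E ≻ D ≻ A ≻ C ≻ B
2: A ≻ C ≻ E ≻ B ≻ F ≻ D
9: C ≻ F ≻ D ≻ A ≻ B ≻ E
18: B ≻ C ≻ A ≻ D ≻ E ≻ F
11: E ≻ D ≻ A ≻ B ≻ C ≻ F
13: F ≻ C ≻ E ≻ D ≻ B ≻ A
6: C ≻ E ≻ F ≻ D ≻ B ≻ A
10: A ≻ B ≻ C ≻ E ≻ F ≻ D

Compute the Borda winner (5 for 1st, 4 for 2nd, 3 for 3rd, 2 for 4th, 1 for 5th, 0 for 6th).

A: 5×2 + 2×5 + 9×2 + 18×3 + 11×3 + 13×0 + 6×0 + 10×5 = 175
B: 5×0 + 2×2 + 9×1 + 18×5 + 11×2 + 13×1 + 6×1 + 10×4 = 184
C: 5×1 + 2×4 + 9×5 + 18×4 + 11×1 + 13×4 + 6×5 + 10×3 = 253
D: 5×3 + 2×0 + 9×3 + 18×2 + 11×4 + 13×2 + 6×2 + 10×0 = 160
E: 5×4 + 2×3 + 9×0 + 18×1 + 11×5 + 13×3 + 6×4 + 10×2 = 182
F: 5×5 + 2×1 + 9×4 + 18×0 + 11×0 + 13×5 + 6×3 + 10×1 = 156

C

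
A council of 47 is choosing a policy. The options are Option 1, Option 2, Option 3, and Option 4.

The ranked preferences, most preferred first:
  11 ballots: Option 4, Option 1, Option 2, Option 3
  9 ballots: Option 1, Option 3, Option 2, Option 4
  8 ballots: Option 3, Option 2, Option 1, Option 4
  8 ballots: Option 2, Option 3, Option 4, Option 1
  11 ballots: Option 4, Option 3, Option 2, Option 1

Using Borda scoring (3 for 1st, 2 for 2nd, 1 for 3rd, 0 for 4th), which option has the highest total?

Option 1: 11×2 + 9×3 + 8×1 + 8×0 + 11×0 = 57
Option 2: 11×1 + 9×1 + 8×2 + 8×3 + 11×1 = 71
Option 3: 11×0 + 9×2 + 8×3 + 8×2 + 11×2 = 80
Option 4: 11×3 + 9×0 + 8×0 + 8×1 + 11×3 = 74

Option 3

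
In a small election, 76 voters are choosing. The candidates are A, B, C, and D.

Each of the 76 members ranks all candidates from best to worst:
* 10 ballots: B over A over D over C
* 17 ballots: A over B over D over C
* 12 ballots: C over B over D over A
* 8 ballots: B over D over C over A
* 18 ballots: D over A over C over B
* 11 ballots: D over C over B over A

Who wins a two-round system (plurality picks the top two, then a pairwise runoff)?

B

Round 1 first-place votes: A 17, B 18, C 12, D 29. D and B advance.
Runoff: D is ranked above B on 29 ballots, B above D on 47.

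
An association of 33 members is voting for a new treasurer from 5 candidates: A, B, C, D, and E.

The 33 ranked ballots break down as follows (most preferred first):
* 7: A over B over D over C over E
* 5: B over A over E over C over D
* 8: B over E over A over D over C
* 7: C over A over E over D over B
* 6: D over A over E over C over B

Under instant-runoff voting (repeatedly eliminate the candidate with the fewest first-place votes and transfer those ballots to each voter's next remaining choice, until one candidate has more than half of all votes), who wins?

A

Round 1: A 7, B 13, C 7, D 6, E 0. E eliminated.
Round 2: A 7, B 13, C 7, D 6. D eliminated.
Round 3: A 13, B 13, C 7. C eliminated.
Round 4: A 20, B 13. A has a majority (≥17).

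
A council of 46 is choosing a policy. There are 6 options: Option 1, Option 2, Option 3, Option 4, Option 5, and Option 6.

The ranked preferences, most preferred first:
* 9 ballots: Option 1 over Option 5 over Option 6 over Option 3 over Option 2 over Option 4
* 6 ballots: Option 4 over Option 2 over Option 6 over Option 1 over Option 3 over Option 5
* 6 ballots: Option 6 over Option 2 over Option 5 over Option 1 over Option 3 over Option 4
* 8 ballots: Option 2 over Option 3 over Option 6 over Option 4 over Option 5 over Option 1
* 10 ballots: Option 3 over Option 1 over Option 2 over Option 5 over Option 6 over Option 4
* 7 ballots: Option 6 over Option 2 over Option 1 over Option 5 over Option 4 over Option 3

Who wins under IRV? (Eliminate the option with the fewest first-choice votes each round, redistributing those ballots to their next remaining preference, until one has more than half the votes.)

Round 1: Option 1 9, Option 2 8, Option 3 10, Option 4 6, Option 5 0, Option 6 13. Option 5 eliminated.
Round 2: Option 1 9, Option 2 8, Option 3 10, Option 4 6, Option 6 13. Option 4 eliminated.
Round 3: Option 1 9, Option 2 14, Option 3 10, Option 6 13. Option 1 eliminated.
Round 4: Option 2 14, Option 3 10, Option 6 22. Option 3 eliminated.
Round 5: Option 2 24, Option 6 22. Option 2 has a majority (≥24).

Option 2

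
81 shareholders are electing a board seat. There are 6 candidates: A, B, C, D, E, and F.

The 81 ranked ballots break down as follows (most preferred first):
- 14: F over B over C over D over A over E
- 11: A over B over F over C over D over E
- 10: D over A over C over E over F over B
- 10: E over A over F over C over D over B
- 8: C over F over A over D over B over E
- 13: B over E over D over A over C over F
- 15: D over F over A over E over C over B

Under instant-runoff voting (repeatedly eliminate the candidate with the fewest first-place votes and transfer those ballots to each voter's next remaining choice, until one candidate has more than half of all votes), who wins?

Round 1: A 11, B 13, C 8, D 25, E 10, F 14. C eliminated.
Round 2: A 11, B 13, D 25, E 10, F 22. E eliminated.
Round 3: A 21, B 13, D 25, F 22. B eliminated.
Round 4: A 21, D 38, F 22. A eliminated.
Round 5: D 38, F 43. F has a majority (≥41).

F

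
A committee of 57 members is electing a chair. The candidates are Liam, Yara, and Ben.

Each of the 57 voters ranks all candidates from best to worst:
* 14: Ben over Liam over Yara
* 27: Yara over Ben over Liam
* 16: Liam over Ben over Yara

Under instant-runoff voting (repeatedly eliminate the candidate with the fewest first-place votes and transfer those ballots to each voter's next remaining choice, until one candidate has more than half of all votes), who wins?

Liam

Round 1: Liam 16, Yara 27, Ben 14. Ben eliminated.
Round 2: Liam 30, Yara 27. Liam has a majority (≥29).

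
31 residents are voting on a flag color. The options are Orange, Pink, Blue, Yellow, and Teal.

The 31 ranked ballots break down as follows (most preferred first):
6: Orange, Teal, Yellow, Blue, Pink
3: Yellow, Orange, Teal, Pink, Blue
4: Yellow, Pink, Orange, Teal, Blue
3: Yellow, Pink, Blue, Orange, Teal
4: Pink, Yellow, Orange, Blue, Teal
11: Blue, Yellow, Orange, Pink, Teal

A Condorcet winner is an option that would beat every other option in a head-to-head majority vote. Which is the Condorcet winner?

Yellow vs Orange: 25–6
Yellow vs Pink: 27–4
Yellow vs Blue: 20–11
Yellow vs Teal: 25–6
Yellow beats every other option.

Yellow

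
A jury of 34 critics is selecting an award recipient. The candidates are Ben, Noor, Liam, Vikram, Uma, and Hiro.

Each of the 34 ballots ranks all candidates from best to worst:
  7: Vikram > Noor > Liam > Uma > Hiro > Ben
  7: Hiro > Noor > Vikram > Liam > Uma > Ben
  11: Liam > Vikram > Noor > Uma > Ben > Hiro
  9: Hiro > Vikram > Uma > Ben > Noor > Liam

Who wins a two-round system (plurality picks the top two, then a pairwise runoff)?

Liam

Round 1 first-place votes: Ben 0, Noor 0, Liam 11, Vikram 7, Uma 0, Hiro 16. Hiro and Liam advance.
Runoff: Hiro is ranked above Liam on 16 ballots, Liam above Hiro on 18.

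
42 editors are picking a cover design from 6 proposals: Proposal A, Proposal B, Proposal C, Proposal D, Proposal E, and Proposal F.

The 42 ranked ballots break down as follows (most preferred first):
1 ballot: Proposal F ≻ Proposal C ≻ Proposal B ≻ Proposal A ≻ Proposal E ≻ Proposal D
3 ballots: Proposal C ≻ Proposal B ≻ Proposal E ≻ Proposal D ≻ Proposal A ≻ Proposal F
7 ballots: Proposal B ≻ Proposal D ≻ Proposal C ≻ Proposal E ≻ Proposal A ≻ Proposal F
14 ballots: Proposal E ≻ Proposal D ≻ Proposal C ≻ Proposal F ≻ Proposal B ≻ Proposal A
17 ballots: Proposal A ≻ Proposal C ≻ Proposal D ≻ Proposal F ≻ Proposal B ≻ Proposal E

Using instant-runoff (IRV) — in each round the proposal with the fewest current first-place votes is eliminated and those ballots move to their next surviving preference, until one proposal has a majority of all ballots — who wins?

Round 1: Proposal A 17, Proposal B 7, Proposal C 3, Proposal D 0, Proposal E 14, Proposal F 1. Proposal D eliminated.
Round 2: Proposal A 17, Proposal B 7, Proposal C 3, Proposal E 14, Proposal F 1. Proposal F eliminated.
Round 3: Proposal A 17, Proposal B 7, Proposal C 4, Proposal E 14. Proposal C eliminated.
Round 4: Proposal A 17, Proposal B 11, Proposal E 14. Proposal B eliminated.
Round 5: Proposal A 18, Proposal E 24. Proposal E has a majority (≥22).

Proposal E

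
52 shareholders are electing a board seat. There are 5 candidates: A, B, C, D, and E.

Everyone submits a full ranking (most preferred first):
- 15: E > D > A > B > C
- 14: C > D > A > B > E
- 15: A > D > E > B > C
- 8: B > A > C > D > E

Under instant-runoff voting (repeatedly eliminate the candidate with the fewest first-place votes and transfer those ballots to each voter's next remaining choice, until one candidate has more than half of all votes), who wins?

Round 1: A 15, B 8, C 14, D 0, E 15. D eliminated.
Round 2: A 15, B 8, C 14, E 15. B eliminated.
Round 3: A 23, C 14, E 15. C eliminated.
Round 4: A 37, E 15. A has a majority (≥27).

A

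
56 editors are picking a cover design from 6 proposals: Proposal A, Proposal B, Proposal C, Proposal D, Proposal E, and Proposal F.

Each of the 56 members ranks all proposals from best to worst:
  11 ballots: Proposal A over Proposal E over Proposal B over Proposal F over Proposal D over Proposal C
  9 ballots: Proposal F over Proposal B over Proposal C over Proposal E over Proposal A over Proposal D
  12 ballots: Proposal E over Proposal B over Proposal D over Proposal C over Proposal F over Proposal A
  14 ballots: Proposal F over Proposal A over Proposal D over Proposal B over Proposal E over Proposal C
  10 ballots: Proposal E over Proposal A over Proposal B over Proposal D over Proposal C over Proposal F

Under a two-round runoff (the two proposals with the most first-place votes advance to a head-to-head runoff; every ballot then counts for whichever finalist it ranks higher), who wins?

Proposal E

Round 1 first-place votes: Proposal A 11, Proposal B 0, Proposal C 0, Proposal D 0, Proposal E 22, Proposal F 23. Proposal F and Proposal E advance.
Runoff: Proposal F is ranked above Proposal E on 23 ballots, Proposal E above Proposal F on 33.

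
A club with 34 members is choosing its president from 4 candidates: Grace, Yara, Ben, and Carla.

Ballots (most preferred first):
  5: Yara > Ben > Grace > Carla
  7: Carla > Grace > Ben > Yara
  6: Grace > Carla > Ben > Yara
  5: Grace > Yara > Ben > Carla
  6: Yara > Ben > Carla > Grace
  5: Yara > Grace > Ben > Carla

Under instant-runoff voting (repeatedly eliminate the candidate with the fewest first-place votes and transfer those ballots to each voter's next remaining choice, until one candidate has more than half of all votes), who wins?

Round 1: Grace 11, Yara 16, Ben 0, Carla 7. Ben eliminated.
Round 2: Grace 11, Yara 16, Carla 7. Carla eliminated.
Round 3: Grace 18, Yara 16. Grace has a majority (≥18).

Grace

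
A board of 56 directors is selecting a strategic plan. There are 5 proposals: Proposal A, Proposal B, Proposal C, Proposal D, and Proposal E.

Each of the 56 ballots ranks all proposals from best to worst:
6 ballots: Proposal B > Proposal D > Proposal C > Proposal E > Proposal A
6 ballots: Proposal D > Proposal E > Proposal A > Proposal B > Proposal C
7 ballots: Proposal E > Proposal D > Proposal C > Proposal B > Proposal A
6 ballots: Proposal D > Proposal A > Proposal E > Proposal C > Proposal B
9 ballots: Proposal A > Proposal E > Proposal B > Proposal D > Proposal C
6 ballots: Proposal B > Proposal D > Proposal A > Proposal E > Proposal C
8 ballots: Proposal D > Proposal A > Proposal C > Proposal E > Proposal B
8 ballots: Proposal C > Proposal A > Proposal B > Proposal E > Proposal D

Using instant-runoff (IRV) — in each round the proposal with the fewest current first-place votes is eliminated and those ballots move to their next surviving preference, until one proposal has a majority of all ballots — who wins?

Proposal D

Round 1: Proposal A 9, Proposal B 12, Proposal C 8, Proposal D 20, Proposal E 7. Proposal E eliminated.
Round 2: Proposal A 9, Proposal B 12, Proposal C 8, Proposal D 27. Proposal C eliminated.
Round 3: Proposal A 17, Proposal B 12, Proposal D 27. Proposal B eliminated.
Round 4: Proposal A 17, Proposal D 39. Proposal D has a majority (≥29).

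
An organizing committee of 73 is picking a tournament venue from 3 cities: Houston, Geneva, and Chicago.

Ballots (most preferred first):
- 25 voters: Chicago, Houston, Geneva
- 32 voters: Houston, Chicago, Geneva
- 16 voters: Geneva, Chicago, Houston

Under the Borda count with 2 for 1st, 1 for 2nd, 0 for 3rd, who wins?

Chicago

Houston: 25×1 + 32×2 + 16×0 = 89
Geneva: 25×0 + 32×0 + 16×2 = 32
Chicago: 25×2 + 32×1 + 16×1 = 98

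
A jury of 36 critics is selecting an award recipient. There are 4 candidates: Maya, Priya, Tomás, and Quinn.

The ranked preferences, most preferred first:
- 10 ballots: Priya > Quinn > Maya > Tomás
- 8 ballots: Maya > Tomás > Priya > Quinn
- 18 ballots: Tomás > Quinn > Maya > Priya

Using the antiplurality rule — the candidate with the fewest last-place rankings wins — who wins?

Last-place votes: Maya 0, Priya 18, Tomás 10, Quinn 8.

Maya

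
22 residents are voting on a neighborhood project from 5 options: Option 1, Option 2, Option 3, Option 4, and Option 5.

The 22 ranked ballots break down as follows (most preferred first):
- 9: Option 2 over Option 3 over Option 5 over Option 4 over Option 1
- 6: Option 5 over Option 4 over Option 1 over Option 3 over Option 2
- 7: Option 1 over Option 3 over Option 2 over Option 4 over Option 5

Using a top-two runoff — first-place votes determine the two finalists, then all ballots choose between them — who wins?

Option 1

Round 1 first-place votes: Option 1 7, Option 2 9, Option 3 0, Option 4 0, Option 5 6. Option 2 and Option 1 advance.
Runoff: Option 2 is ranked above Option 1 on 9 ballots, Option 1 above Option 2 on 13.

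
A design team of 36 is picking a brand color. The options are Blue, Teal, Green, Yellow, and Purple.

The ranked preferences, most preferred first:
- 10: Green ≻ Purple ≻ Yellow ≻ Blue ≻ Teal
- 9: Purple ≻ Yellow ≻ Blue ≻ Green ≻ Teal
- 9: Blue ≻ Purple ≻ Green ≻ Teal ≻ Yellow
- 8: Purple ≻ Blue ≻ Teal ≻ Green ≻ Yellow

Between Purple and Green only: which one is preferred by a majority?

Purple

Purple is ranked above Green on 26 ballots; Green above Purple on 10.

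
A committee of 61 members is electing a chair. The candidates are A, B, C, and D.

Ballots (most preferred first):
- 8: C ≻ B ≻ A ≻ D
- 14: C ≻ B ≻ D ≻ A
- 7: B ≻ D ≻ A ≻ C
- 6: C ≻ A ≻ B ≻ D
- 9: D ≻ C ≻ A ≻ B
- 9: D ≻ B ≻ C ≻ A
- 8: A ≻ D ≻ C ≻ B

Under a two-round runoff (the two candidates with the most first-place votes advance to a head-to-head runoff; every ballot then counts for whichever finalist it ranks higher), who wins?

Round 1 first-place votes: A 8, B 7, C 28, D 18. C and D advance.
Runoff: C is ranked above D on 28 ballots, D above C on 33.

D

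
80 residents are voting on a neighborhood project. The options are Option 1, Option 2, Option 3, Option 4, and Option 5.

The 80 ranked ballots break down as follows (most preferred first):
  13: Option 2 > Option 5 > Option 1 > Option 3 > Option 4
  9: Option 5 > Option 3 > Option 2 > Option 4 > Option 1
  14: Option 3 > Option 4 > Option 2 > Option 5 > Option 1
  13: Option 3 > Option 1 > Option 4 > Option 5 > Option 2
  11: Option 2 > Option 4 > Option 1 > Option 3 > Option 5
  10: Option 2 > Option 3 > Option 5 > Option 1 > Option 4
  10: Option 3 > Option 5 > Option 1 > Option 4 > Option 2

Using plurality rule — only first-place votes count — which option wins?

Option 3

First-place votes: Option 1 0, Option 2 34, Option 3 37, Option 4 0, Option 5 9.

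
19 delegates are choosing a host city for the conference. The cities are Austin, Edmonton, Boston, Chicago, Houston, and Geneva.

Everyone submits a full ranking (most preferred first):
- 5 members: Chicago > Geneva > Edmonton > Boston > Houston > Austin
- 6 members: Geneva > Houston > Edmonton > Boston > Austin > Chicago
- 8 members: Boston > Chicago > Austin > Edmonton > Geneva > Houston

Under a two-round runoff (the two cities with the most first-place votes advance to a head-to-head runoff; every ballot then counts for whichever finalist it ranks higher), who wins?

Round 1 first-place votes: Austin 0, Edmonton 0, Boston 8, Chicago 5, Houston 0, Geneva 6. Boston and Geneva advance.
Runoff: Boston is ranked above Geneva on 8 ballots, Geneva above Boston on 11.

Geneva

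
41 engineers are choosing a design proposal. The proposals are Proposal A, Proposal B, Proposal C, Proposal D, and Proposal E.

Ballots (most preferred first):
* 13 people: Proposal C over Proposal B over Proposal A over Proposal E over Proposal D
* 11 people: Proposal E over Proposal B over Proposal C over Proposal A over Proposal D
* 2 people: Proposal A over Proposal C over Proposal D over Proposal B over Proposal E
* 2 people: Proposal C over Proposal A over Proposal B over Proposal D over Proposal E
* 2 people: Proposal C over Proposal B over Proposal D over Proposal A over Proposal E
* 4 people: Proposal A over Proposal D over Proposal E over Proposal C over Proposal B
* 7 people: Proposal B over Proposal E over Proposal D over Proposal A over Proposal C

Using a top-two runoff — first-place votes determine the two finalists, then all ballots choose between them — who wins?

Round 1 first-place votes: Proposal A 6, Proposal B 7, Proposal C 17, Proposal D 0, Proposal E 11. Proposal C and Proposal E advance.
Runoff: Proposal C is ranked above Proposal E on 19 ballots, Proposal E above Proposal C on 22.

Proposal E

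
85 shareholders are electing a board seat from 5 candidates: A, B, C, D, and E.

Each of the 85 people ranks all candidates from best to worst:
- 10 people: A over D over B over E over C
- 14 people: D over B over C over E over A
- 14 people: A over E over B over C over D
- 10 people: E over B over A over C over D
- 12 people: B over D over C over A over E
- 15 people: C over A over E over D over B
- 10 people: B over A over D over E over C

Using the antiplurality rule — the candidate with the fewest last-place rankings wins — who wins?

Last-place votes: A 14, B 15, C 20, D 24, E 12.

E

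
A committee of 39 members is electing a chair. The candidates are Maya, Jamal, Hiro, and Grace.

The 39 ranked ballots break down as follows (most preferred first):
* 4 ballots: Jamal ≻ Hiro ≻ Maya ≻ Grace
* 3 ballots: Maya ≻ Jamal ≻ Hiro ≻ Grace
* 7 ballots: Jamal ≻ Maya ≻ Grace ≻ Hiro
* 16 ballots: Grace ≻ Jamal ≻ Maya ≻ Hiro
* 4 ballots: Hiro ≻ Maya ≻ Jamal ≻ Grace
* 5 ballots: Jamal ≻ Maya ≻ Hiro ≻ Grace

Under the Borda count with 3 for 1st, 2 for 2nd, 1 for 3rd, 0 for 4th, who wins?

Jamal

Maya: 4×1 + 3×3 + 7×2 + 16×1 + 4×2 + 5×2 = 61
Jamal: 4×3 + 3×2 + 7×3 + 16×2 + 4×1 + 5×3 = 90
Hiro: 4×2 + 3×1 + 7×0 + 16×0 + 4×3 + 5×1 = 28
Grace: 4×0 + 3×0 + 7×1 + 16×3 + 4×0 + 5×0 = 55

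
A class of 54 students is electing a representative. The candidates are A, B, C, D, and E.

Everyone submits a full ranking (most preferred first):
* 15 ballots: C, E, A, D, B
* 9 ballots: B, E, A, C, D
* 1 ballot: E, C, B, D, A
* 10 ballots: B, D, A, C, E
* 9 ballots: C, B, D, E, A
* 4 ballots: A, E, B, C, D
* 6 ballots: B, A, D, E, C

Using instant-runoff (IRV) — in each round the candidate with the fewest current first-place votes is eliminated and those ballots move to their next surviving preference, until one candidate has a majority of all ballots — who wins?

B

Round 1: A 4, B 25, C 24, D 0, E 1. D eliminated.
Round 2: A 4, B 25, C 24, E 1. E eliminated.
Round 3: A 4, B 25, C 25. A eliminated.
Round 4: B 29, C 25. B has a majority (≥28).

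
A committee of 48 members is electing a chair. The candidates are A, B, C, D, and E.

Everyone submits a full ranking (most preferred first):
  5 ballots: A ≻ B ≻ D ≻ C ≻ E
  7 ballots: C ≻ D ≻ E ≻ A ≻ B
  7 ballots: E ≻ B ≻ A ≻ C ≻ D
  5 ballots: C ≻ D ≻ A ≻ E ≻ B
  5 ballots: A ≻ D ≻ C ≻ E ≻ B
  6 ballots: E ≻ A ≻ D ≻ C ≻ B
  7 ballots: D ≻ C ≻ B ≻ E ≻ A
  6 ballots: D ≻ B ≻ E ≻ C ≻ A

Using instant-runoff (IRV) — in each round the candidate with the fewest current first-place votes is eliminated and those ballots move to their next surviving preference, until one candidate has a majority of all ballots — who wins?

Round 1: A 10, B 0, C 12, D 13, E 13. B eliminated.
Round 2: A 10, C 12, D 13, E 13. A eliminated.
Round 3: C 12, D 23, E 13. C eliminated.
Round 4: D 35, E 13. D has a majority (≥25).

D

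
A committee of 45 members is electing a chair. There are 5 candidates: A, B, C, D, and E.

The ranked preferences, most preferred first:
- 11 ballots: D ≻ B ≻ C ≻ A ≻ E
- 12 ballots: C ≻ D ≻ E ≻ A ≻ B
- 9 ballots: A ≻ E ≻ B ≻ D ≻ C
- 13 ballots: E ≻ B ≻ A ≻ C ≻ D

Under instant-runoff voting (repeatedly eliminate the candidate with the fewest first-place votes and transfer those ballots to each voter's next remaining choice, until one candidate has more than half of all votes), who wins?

C

Round 1: A 9, B 0, C 12, D 11, E 13. B eliminated.
Round 2: A 9, C 12, D 11, E 13. A eliminated.
Round 3: C 12, D 11, E 22. D eliminated.
Round 4: C 23, E 22. C has a majority (≥23).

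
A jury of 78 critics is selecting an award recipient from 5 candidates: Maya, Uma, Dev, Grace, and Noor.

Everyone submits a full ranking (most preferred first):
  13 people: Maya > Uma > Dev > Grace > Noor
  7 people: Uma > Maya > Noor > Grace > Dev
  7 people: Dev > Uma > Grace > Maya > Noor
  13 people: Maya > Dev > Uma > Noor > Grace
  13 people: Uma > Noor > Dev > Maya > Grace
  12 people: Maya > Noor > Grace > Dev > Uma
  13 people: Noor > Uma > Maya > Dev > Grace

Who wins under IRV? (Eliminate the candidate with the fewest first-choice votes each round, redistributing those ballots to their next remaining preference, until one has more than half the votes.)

Uma

Round 1: Maya 38, Uma 20, Dev 7, Grace 0, Noor 13. Grace eliminated.
Round 2: Maya 38, Uma 20, Dev 7, Noor 13. Dev eliminated.
Round 3: Maya 38, Uma 27, Noor 13. Noor eliminated.
Round 4: Maya 38, Uma 40. Uma has a majority (≥40).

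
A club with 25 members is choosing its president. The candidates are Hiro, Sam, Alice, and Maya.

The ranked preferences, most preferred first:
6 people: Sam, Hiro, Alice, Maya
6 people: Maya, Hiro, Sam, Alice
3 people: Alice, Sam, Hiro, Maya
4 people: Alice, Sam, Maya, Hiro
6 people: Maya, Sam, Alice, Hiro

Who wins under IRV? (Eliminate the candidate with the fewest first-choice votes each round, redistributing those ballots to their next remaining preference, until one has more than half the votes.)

Round 1: Hiro 0, Sam 6, Alice 7, Maya 12. Hiro eliminated.
Round 2: Sam 6, Alice 7, Maya 12. Sam eliminated.
Round 3: Alice 13, Maya 12. Alice has a majority (≥13).

Alice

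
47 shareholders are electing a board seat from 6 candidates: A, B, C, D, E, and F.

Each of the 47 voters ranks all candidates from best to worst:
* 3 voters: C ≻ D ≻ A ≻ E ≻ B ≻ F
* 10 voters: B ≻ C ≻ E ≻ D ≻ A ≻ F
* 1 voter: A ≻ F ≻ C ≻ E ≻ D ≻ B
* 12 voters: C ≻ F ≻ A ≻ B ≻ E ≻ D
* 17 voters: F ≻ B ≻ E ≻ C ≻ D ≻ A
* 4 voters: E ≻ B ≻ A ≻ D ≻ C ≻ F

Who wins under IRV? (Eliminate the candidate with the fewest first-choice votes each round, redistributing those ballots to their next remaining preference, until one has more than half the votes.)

C

Round 1: A 1, B 10, C 15, D 0, E 4, F 17. D eliminated.
Round 2: A 1, B 10, C 15, E 4, F 17. A eliminated.
Round 3: B 10, C 15, E 4, F 18. E eliminated.
Round 4: B 14, C 15, F 18. B eliminated.
Round 5: C 29, F 18. C has a majority (≥24).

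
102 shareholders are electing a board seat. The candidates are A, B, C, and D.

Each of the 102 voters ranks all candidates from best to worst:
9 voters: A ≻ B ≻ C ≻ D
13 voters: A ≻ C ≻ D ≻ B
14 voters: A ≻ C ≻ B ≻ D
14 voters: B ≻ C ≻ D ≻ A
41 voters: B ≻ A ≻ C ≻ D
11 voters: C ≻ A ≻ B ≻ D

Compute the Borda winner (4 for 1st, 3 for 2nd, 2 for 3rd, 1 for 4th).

A

A: 9×4 + 13×4 + 14×4 + 14×1 + 41×3 + 11×3 = 314
B: 9×3 + 13×1 + 14×2 + 14×4 + 41×4 + 11×2 = 310
C: 9×2 + 13×3 + 14×3 + 14×3 + 41×2 + 11×4 = 267
D: 9×1 + 13×2 + 14×1 + 14×2 + 41×1 + 11×1 = 129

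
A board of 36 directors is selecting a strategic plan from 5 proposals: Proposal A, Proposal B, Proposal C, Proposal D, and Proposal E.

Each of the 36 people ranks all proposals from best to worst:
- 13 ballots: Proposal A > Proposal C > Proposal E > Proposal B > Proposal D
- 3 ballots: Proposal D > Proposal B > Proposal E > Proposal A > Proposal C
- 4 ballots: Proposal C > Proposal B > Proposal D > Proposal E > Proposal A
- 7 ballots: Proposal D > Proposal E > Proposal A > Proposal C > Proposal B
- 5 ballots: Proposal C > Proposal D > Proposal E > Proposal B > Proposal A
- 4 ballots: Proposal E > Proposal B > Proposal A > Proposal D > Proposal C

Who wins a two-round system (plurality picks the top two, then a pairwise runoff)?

Proposal D

Round 1 first-place votes: Proposal A 13, Proposal B 0, Proposal C 9, Proposal D 10, Proposal E 4. Proposal A and Proposal D advance.
Runoff: Proposal A is ranked above Proposal D on 17 ballots, Proposal D above Proposal A on 19.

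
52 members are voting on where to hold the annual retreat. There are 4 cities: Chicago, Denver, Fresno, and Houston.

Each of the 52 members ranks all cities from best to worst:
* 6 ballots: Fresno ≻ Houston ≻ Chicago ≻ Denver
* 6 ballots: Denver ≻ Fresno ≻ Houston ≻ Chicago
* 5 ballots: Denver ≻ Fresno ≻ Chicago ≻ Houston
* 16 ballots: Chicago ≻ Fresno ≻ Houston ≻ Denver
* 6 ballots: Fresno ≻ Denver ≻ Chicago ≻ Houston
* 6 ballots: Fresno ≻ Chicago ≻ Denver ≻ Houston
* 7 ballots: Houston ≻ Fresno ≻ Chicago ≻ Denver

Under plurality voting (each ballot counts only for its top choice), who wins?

Fresno

First-place votes: Chicago 16, Denver 11, Fresno 18, Houston 7.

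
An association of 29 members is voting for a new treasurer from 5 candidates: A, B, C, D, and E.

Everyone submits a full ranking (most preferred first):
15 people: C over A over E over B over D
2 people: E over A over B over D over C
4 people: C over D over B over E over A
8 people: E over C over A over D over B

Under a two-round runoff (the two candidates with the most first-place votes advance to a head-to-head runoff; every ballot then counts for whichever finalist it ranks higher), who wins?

Round 1 first-place votes: A 0, B 0, C 19, D 0, E 10. C and E advance.
Runoff: C is ranked above E on 19 ballots, E above C on 10.

C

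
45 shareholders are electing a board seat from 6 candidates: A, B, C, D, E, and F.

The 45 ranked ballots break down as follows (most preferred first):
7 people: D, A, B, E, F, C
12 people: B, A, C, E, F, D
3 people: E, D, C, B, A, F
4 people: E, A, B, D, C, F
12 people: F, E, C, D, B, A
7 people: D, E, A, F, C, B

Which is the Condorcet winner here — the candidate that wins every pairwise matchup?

E

E vs A: 26–19
E vs B: 26–19
E vs C: 33–12
E vs D: 31–14
E vs F: 33–12
E beats every other candidate.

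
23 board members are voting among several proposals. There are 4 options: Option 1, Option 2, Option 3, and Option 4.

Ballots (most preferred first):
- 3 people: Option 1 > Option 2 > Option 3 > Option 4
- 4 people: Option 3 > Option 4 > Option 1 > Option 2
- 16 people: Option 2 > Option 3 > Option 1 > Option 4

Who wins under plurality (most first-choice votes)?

First-place votes: Option 1 3, Option 2 16, Option 3 4, Option 4 0.

Option 2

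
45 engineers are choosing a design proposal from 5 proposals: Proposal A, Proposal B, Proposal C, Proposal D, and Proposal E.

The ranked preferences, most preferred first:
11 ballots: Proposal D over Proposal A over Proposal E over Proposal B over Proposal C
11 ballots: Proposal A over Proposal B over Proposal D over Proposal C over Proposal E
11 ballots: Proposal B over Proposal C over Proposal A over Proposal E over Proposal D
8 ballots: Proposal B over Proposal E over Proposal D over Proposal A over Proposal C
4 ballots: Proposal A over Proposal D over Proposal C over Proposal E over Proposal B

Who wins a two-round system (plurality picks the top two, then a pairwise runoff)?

Proposal A

Round 1 first-place votes: Proposal A 15, Proposal B 19, Proposal C 0, Proposal D 11, Proposal E 0. Proposal B and Proposal A advance.
Runoff: Proposal B is ranked above Proposal A on 19 ballots, Proposal A above Proposal B on 26.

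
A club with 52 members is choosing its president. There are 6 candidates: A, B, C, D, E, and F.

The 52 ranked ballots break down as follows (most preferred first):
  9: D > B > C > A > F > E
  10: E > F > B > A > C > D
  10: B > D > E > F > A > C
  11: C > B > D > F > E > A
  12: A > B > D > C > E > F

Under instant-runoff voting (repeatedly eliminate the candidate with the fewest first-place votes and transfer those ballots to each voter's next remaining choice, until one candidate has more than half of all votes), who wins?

Round 1: A 12, B 10, C 11, D 9, E 10, F 0. F eliminated.
Round 2: A 12, B 10, C 11, D 9, E 10. D eliminated.
Round 3: A 12, B 19, C 11, E 10. E eliminated.
Round 4: A 12, B 29, C 11. B has a majority (≥27).

B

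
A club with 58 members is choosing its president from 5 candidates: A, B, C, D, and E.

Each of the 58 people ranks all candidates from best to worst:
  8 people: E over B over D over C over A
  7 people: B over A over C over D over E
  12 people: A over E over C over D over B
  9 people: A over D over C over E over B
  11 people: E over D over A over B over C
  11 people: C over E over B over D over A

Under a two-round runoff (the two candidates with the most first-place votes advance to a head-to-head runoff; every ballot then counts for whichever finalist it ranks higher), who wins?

E

Round 1 first-place votes: A 21, B 7, C 11, D 0, E 19. A and E advance.
Runoff: A is ranked above E on 28 ballots, E above A on 30.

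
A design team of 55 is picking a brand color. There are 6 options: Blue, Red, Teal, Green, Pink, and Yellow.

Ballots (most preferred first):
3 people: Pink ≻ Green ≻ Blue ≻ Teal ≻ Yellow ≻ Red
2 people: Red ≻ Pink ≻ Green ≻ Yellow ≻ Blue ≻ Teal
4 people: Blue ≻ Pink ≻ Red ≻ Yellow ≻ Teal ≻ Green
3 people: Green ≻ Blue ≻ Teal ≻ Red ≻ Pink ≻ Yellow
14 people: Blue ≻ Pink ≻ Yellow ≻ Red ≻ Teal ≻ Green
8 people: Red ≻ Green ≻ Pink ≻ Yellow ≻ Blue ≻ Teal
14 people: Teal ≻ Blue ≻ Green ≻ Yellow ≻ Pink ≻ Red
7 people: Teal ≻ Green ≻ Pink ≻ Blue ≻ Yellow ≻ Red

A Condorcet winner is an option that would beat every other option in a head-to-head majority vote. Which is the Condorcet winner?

Blue vs Red: 45–10
Blue vs Teal: 34–21
Blue vs Green: 32–23
Blue vs Pink: 35–20
Blue vs Yellow: 45–10
Blue beats every other option.

Blue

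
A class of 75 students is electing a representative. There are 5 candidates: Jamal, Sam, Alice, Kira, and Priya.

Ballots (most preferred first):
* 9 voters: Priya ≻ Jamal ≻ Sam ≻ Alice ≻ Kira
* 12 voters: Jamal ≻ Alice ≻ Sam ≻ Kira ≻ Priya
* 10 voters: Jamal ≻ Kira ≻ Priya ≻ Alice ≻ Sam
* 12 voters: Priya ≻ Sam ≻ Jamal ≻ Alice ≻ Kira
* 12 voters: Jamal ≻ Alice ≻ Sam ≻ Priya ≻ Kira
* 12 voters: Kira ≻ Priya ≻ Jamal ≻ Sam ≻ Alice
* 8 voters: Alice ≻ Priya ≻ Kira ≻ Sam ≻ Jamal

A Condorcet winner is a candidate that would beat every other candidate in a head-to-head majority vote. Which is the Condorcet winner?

Priya

Priya vs Jamal: 41–34
Priya vs Sam: 51–24
Priya vs Alice: 43–32
Priya vs Kira: 41–34
Priya beats every other candidate.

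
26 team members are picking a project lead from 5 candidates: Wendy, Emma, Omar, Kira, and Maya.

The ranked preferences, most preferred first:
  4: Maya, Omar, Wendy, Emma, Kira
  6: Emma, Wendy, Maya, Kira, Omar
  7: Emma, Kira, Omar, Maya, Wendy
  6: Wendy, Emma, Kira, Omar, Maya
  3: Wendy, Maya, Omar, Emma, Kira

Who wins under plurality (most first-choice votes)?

Emma

First-place votes: Wendy 9, Emma 13, Omar 0, Kira 0, Maya 4.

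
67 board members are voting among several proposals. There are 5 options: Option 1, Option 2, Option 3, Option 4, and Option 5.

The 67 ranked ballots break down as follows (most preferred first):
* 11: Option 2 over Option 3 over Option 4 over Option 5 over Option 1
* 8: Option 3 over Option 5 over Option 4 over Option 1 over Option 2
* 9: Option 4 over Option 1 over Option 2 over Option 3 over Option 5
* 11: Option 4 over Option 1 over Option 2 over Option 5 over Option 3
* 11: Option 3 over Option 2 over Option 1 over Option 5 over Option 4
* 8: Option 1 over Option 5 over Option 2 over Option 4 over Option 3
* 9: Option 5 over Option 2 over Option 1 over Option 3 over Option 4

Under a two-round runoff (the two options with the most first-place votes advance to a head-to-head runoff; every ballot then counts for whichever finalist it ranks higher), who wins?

Option 3

Round 1 first-place votes: Option 1 8, Option 2 11, Option 3 19, Option 4 20, Option 5 9. Option 4 and Option 3 advance.
Runoff: Option 4 is ranked above Option 3 on 28 ballots, Option 3 above Option 4 on 39.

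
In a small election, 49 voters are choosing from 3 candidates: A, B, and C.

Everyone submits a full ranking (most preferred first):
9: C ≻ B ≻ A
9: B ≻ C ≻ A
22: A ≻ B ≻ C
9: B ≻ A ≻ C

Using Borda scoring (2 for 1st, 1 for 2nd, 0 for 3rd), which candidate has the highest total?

B

A: 9×0 + 9×0 + 22×2 + 9×1 = 53
B: 9×1 + 9×2 + 22×1 + 9×2 = 67
C: 9×2 + 9×1 + 22×0 + 9×0 = 27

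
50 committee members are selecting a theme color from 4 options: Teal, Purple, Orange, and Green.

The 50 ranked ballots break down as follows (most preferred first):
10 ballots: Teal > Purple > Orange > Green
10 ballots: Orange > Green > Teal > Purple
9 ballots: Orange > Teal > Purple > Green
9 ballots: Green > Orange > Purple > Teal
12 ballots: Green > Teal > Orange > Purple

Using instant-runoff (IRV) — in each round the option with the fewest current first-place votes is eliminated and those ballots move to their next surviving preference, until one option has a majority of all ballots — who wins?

Round 1: Teal 10, Purple 0, Orange 19, Green 21. Purple eliminated.
Round 2: Teal 10, Orange 19, Green 21. Teal eliminated.
Round 3: Orange 29, Green 21. Orange has a majority (≥26).

Orange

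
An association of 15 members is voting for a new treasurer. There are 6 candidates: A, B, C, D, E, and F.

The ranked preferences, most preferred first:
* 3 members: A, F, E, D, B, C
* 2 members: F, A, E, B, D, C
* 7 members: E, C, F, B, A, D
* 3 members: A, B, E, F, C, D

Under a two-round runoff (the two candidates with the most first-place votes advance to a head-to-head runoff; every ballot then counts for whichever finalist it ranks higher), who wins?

A

Round 1 first-place votes: A 6, B 0, C 0, D 0, E 7, F 2. E and A advance.
Runoff: E is ranked above A on 7 ballots, A above E on 8.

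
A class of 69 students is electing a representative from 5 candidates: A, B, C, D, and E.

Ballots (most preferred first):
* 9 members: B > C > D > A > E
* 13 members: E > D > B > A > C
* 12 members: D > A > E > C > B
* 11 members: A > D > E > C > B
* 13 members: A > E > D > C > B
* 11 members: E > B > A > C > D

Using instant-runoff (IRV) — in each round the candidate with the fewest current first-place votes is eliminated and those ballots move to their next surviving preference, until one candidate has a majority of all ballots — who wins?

A

Round 1: A 24, B 9, C 0, D 12, E 24. C eliminated.
Round 2: A 24, B 9, D 12, E 24. B eliminated.
Round 3: A 24, D 21, E 24. D eliminated.
Round 4: A 45, E 24. A has a majority (≥35).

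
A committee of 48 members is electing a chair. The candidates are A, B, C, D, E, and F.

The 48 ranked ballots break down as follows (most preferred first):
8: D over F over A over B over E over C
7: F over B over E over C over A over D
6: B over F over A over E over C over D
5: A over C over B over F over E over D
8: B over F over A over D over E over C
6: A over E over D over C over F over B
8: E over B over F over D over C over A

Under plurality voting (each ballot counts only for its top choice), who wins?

First-place votes: A 11, B 14, C 0, D 8, E 8, F 7.

B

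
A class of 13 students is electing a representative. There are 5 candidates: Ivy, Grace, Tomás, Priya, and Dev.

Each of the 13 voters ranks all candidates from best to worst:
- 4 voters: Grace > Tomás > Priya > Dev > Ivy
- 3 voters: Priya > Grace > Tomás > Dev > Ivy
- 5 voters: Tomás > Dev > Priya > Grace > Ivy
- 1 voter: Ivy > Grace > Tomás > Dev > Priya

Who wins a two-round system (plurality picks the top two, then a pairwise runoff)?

Round 1 first-place votes: Ivy 1, Grace 4, Tomás 5, Priya 3, Dev 0. Tomás and Grace advance.
Runoff: Tomás is ranked above Grace on 5 ballots, Grace above Tomás on 8.

Grace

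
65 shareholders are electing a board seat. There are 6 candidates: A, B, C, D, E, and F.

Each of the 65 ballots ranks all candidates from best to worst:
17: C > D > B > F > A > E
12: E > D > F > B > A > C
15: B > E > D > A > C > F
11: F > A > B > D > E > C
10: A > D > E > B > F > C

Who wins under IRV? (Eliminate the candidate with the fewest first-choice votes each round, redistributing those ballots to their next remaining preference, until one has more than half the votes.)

B

Round 1: A 10, B 15, C 17, D 0, E 12, F 11. D eliminated.
Round 2: A 10, B 15, C 17, E 12, F 11. A eliminated.
Round 3: B 15, C 17, E 22, F 11. F eliminated.
Round 4: B 26, C 17, E 22. C eliminated.
Round 5: B 43, E 22. B has a majority (≥33).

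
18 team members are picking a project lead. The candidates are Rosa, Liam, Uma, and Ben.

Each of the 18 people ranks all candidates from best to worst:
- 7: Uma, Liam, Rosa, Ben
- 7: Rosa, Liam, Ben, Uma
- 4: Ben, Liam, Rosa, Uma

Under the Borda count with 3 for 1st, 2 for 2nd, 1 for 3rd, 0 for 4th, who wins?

Rosa: 7×1 + 7×3 + 4×1 = 32
Liam: 7×2 + 7×2 + 4×2 = 36
Uma: 7×3 + 7×0 + 4×0 = 21
Ben: 7×0 + 7×1 + 4×3 = 19

Liam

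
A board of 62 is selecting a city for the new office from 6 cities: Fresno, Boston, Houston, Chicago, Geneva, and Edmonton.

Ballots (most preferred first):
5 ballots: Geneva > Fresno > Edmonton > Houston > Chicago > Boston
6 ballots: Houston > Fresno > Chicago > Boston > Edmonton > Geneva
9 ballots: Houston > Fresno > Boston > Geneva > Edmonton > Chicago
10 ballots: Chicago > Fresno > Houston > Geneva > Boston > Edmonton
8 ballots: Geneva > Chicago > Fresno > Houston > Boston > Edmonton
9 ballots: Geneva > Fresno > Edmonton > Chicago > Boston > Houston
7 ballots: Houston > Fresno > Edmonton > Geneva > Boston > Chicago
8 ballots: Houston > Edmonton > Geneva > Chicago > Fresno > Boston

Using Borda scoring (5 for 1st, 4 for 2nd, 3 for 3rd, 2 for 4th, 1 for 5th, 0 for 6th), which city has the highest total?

Fresno: 5×4 + 6×4 + 9×4 + 10×4 + 8×3 + 9×4 + 7×4 + 8×1 = 216
Boston: 5×0 + 6×2 + 9×3 + 10×1 + 8×1 + 9×1 + 7×1 + 8×0 = 73
Houston: 5×2 + 6×5 + 9×5 + 10×3 + 8×2 + 9×0 + 7×5 + 8×5 = 206
Chicago: 5×1 + 6×3 + 9×0 + 10×5 + 8×4 + 9×2 + 7×0 + 8×2 = 139
Geneva: 5×5 + 6×0 + 9×2 + 10×2 + 8×5 + 9×5 + 7×2 + 8×3 = 186
Edmonton: 5×3 + 6×1 + 9×1 + 10×0 + 8×0 + 9×3 + 7×3 + 8×4 = 110

Fresno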